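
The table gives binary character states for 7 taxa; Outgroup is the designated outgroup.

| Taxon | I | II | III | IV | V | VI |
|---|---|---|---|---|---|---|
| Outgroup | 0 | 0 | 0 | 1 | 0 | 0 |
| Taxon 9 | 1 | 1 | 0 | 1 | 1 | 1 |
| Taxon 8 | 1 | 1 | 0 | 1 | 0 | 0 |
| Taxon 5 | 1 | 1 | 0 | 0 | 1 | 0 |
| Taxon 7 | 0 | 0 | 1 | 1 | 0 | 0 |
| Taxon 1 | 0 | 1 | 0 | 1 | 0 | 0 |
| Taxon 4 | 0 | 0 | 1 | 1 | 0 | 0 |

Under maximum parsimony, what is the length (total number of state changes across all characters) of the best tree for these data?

Character polarity is set by the outgroup: the derived state is whichever differs from the outgroup's state, so for IV the derived state is '0', and for the remaining characters it is '1'.
I: derived state '1' in Taxon 5, Taxon 8, and Taxon 9 only — synapomorphy for {Taxon 5, Taxon 8, Taxon 9}.
II: derived state '1' in Taxon 1, Taxon 5, Taxon 8, and Taxon 9 only — synapomorphy for {Taxon 1, Taxon 5, Taxon 8, Taxon 9}.
III: derived state '1' in Taxon 4 and Taxon 7 only — synapomorphy for {Taxon 4, Taxon 7}.
IV: derived state '0' in Taxon 5 only — an autapomorphy, so it tells us nothing about relationships among taxa.
Only Taxon 5 and Taxon 9 show the derived state '1' for V, supporting them as a clade.
VI: derived state '1' in Taxon 9 only — an autapomorphy, so it tells us nothing about relationships among taxa.
Most parsimonious ingroup topology: ((((Taxon 9,Taxon 5),Taxon 8),Taxon 1),(Taxon 7,Taxon 4)).
Changes per character on this tree: I: 1; II: 1; III: 1; IV: 1; V: 1; VI: 1.
Total = 6.

6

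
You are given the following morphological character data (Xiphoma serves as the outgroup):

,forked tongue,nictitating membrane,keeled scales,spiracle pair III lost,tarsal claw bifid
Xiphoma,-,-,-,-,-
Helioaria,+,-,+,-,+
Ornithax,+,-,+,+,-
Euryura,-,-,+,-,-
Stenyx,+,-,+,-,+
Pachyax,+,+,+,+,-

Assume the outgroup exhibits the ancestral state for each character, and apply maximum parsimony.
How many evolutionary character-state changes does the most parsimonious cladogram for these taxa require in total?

5

The outgroup has state '-' for every character, so '+' is the derived state throughout.
forked tongue (derived state '+') is shared by Helioaria, Ornithax, Pachyax, and Stenyx — a synapomorphy uniting that clade.
nictitating membrane (derived state '+') is unique to Pachyax (autapomorphy; uninformative for grouping).
All ingroup taxa share the derived state '+' for keeled scales; it defines the ingroup but does not resolve relationships within it.
spiracle pair III lost: derived state '+' in Ornithax and Pachyax only — synapomorphy for {Ornithax, Pachyax}.
tarsal claw bifid (derived state '+') is shared by Helioaria and Stenyx — a synapomorphy uniting that clade.
Most parsimonious ingroup topology: (((Helioaria,Stenyx),(Ornithax,Pachyax)),Euryura).
Changes per character on this tree: forked tongue: 1; nictitating membrane: 1; keeled scales: 1; spiracle pair III lost: 1; tarsal claw bifid: 1.
Total = 5.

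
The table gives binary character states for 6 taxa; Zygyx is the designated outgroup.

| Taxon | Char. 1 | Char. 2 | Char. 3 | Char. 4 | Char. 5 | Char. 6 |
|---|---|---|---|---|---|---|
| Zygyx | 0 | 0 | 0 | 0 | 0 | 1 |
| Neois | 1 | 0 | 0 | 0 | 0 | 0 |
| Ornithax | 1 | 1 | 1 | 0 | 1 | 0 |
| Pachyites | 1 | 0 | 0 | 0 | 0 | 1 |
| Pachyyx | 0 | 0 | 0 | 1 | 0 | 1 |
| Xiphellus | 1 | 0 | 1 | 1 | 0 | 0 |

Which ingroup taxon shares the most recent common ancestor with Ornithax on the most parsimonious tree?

Xiphellus

Character polarity is set by the outgroup: the derived state is whichever differs from the outgroup's state, so for Char. 6 the derived state is '0', and for the remaining characters it is '1'.
Only Neois, Ornithax, Pachyites, and Xiphellus show the derived state '1' for Char. 1, supporting them as a clade.
Char. 2: derived state '1' in Ornithax only — an autapomorphy, so it tells us nothing about relationships among taxa.
Char. 3: derived state '1' in Ornithax and Xiphellus only — synapomorphy for {Ornithax, Xiphellus}.
Char. 4 groups Pachyyx and Xiphellus, which is incompatible with the clades supported by the remaining characters; treating it as convergent (homoplasy) costs fewer steps than any alternative tree.
Char. 5: derived state '1' in Ornithax only — an autapomorphy, so it tells us nothing about relationships among taxa.
Char. 6: derived state '0' in Neois, Ornithax, and Xiphellus only — synapomorphy for {Neois, Ornithax, Xiphellus}.
Most parsimonious ingroup topology: (((Neois,(Ornithax,Xiphellus)),Pachyites),Pachyyx).
Ornithax and Xiphellus form a cherry on this tree, so they are sister taxa.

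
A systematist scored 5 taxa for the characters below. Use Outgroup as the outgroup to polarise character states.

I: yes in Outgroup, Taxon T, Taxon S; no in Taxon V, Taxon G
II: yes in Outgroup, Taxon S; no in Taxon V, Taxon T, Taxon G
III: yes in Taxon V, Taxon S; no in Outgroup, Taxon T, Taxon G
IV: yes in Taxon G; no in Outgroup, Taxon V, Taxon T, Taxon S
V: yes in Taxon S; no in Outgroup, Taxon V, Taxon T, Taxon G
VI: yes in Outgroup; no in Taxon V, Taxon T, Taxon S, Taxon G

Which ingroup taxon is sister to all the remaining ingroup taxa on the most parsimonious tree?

Taxon S

Character polarity is set by the outgroup: the derived state is whichever differs from the outgroup's state, so for I, II, VI the derived state is 'no', and for the remaining characters it is 'yes'.
I (derived state 'no') is shared by Taxon G and Taxon V — a synapomorphy uniting that clade.
II: derived state 'no' in Taxon G, Taxon T, and Taxon V only — synapomorphy for {Taxon G, Taxon T, Taxon V}.
III (state 'yes') occurs in Taxon S and Taxon V but conflicts with the nesting implied by the other characters — most parsimoniously interpreted as homoplasy.
IV (derived state 'yes') is unique to Taxon G (autapomorphy; uninformative for grouping).
V (derived state 'yes') is unique to Taxon S (autapomorphy; uninformative for grouping).
VI (derived state 'no') is shared by all ingroup taxa — unites the whole ingroup.
Most parsimonious ingroup topology: (((Taxon V,Taxon G),Taxon T),Taxon S).
Taxon S is sister to the clade containing all other ingroup taxa, so it is the earliest-diverging (most basal) ingroup lineage.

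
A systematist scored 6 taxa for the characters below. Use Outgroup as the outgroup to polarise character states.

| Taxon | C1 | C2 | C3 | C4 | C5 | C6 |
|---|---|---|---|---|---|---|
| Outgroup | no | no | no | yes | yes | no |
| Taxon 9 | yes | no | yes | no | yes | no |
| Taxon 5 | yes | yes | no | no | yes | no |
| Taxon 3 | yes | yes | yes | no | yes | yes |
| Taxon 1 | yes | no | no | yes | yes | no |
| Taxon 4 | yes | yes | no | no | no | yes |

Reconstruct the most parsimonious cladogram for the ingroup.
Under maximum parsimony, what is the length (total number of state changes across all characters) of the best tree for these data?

Character polarity is set by the outgroup: the derived state is whichever differs from the outgroup's state, so for C4, C5 the derived state is 'no', and for the remaining characters it is 'yes'.
All ingroup taxa share the derived state 'yes' for C1; it defines the ingroup but does not resolve relationships within it.
C2 (derived state 'yes') is shared by Taxon 3, Taxon 4, and Taxon 5 — a synapomorphy uniting that clade.
C3 (state 'yes') occurs in Taxon 3 and Taxon 9 but conflicts with the nesting implied by the other characters — most parsimoniously interpreted as homoplasy.
Only Taxon 3, Taxon 4, Taxon 5, and Taxon 9 show the derived state 'no' for C4, supporting them as a clade.
C5 (derived state 'no') is unique to Taxon 4 (autapomorphy; uninformative for grouping).
C6: derived state 'yes' in Taxon 3 and Taxon 4 only — synapomorphy for {Taxon 3, Taxon 4}.
Most parsimonious ingroup topology: ((Taxon 9,(Taxon 5,(Taxon 3,Taxon 4))),Taxon 1).
Changes per character on this tree: C1: 1; C2: 1; C3: 2; C4: 1; C5: 1; C6: 1.
Total = 7.

7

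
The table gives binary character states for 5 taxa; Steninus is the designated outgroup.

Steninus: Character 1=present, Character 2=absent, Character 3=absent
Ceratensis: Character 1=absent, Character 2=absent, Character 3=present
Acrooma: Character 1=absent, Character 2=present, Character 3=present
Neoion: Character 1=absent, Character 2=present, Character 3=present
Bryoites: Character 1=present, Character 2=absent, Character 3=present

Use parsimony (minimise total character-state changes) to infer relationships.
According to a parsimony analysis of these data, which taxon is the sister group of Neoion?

Acrooma

Character polarity is set by the outgroup: the derived state is whichever differs from the outgroup's state, so for Character 1 the derived state is 'absent', and for the remaining characters it is 'present'.
Only Acrooma, Ceratensis, and Neoion show the derived state 'absent' for Character 1, supporting them as a clade.
Character 2: derived state 'present' in Acrooma and Neoion only — synapomorphy for {Acrooma, Neoion}.
All ingroup taxa share the derived state 'present' for Character 3; it defines the ingroup but does not resolve relationships within it.
Most parsimonious ingroup topology: ((Ceratensis,(Acrooma,Neoion)),Bryoites).
Neoion and Acrooma form a cherry on this tree, so they are sister taxa.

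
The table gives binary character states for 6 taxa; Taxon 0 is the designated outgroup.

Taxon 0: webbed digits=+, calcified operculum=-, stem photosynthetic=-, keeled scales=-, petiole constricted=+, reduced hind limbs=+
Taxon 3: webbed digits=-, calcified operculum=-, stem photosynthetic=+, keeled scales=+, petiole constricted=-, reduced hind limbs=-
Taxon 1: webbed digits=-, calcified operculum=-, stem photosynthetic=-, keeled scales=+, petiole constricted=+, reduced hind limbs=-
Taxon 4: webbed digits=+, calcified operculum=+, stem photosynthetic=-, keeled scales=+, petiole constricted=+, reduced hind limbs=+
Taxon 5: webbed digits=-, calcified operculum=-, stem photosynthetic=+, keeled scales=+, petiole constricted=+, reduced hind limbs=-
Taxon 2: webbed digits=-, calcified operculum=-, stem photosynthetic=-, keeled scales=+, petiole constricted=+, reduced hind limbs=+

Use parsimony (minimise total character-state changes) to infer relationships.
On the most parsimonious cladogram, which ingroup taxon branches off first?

Taxon 4

Character polarity is set by the outgroup: the derived state is whichever differs from the outgroup's state, so for webbed digits, petiole constricted, reduced hind limbs the derived state is '-', and for the remaining characters it is '+'.
webbed digits (derived state '-') is shared by Taxon 1, Taxon 2, Taxon 3, and Taxon 5 — a synapomorphy uniting that clade.
calcified operculum (derived state '+') is unique to Taxon 4 (autapomorphy; uninformative for grouping).
stem photosynthetic: derived state '+' in Taxon 3 and Taxon 5 only — synapomorphy for {Taxon 3, Taxon 5}.
keeled scales (derived state '+') is shared by all ingroup taxa — unites the whole ingroup.
petiole constricted (derived state '-') is unique to Taxon 3 (autapomorphy; uninformative for grouping).
reduced hind limbs (derived state '-') is shared by Taxon 1, Taxon 3, and Taxon 5 — a synapomorphy uniting that clade.
Most parsimonious ingroup topology: ((((Taxon 3,Taxon 5),Taxon 1),Taxon 2),Taxon 4).
Taxon 4 is sister to the clade containing all other ingroup taxa, so it is the earliest-diverging (most basal) ingroup lineage.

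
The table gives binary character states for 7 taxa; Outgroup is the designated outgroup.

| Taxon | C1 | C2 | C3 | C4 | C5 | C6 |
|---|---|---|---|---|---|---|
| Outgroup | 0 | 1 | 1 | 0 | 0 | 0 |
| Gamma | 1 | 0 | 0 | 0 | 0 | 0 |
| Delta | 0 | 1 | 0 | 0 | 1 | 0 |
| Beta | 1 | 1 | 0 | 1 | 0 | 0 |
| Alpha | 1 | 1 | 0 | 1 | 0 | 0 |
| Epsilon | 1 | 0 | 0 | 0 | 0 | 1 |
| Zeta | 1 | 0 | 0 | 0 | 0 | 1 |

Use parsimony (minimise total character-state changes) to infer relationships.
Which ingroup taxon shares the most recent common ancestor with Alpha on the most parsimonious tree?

Beta

Character polarity is set by the outgroup: the derived state is whichever differs from the outgroup's state, so for C2, C3 the derived state is '0', and for the remaining characters it is '1'.
C1 (derived state '1') is shared by Alpha, Beta, Epsilon, Gamma, and Zeta — a synapomorphy uniting that clade.
Only Epsilon, Gamma, and Zeta show the derived state '0' for C2, supporting them as a clade.
C3 (derived state '0') is shared by all ingroup taxa — unites the whole ingroup.
C4 (derived state '1') is shared by Alpha and Beta — a synapomorphy uniting that clade.
C5 (derived state '1') is unique to Delta (autapomorphy; uninformative for grouping).
C6 (derived state '1') is shared by Epsilon and Zeta — a synapomorphy uniting that clade.
Most parsimonious ingroup topology: (((Gamma,(Epsilon,Zeta)),(Beta,Alpha)),Delta).
Alpha and Beta form a cherry on this tree, so they are sister taxa.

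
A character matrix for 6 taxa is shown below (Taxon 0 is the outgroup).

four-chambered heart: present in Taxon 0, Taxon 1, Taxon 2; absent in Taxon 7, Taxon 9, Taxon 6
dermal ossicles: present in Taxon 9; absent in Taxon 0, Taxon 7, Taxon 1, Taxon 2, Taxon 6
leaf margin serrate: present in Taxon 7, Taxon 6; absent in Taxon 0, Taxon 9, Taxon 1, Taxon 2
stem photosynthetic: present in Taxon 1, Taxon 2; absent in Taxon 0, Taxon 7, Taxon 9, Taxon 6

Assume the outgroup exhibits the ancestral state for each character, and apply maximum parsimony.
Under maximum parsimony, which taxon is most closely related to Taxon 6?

Character polarity is set by the outgroup: the derived state is whichever differs from the outgroup's state, so for four-chambered heart the derived state is 'absent', and for the remaining characters it is 'present'.
four-chambered heart: derived state 'absent' in Taxon 6, Taxon 7, and Taxon 9 only — synapomorphy for {Taxon 6, Taxon 7, Taxon 9}.
dermal ossicles (derived state 'present') is unique to Taxon 9 (autapomorphy; uninformative for grouping).
leaf margin serrate (derived state 'present') is shared by Taxon 6 and Taxon 7 — a synapomorphy uniting that clade.
stem photosynthetic (derived state 'present') is shared by Taxon 1 and Taxon 2 — a synapomorphy uniting that clade.
Most parsimonious ingroup topology: (((Taxon 7,Taxon 6),Taxon 9),(Taxon 1,Taxon 2)).
Taxon 6 and Taxon 7 form a cherry on this tree, so they are sister taxa.

Taxon 7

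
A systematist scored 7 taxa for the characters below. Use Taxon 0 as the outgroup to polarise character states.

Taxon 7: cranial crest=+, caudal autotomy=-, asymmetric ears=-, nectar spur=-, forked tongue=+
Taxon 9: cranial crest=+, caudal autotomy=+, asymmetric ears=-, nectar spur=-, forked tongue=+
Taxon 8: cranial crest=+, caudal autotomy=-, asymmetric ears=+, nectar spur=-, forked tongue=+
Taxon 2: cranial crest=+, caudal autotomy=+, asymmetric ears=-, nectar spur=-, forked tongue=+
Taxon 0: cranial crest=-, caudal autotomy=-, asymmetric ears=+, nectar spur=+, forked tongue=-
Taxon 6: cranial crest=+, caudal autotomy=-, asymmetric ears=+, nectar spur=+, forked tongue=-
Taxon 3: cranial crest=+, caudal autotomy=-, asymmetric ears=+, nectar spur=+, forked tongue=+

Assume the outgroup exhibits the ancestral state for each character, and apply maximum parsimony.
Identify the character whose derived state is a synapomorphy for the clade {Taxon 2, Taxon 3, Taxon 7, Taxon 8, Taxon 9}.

Character polarity is set by the outgroup: the derived state is whichever differs from the outgroup's state, so for asymmetric ears, nectar spur the derived state is '-', and for the remaining characters it is '+'.
cranial crest (derived state '+') is shared by all ingroup taxa — unites the whole ingroup.
caudal autotomy: derived state '+' in Taxon 2 and Taxon 9 only — synapomorphy for {Taxon 2, Taxon 9}.
asymmetric ears: derived state '-' in Taxon 2, Taxon 7, and Taxon 9 only — synapomorphy for {Taxon 2, Taxon 7, Taxon 9}.
nectar spur (derived state '-') is shared by Taxon 2, Taxon 7, Taxon 8, and Taxon 9 — a synapomorphy uniting that clade.
forked tongue: derived state '+' in Taxon 2, Taxon 3, Taxon 7, Taxon 8, and Taxon 9 only — synapomorphy for {Taxon 2, Taxon 3, Taxon 7, Taxon 8, Taxon 9}.
Most parsimonious ingroup topology: ((Taxon 3,(((Taxon 2,Taxon 9),Taxon 7),Taxon 8)),Taxon 6).
The clade {Taxon 2, Taxon 3, Taxon 7, Taxon 8, Taxon 9} is supported by forked tongue: its derived state '+' occurs in exactly those taxa and in no other taxon (including the outgroup).

forked tongue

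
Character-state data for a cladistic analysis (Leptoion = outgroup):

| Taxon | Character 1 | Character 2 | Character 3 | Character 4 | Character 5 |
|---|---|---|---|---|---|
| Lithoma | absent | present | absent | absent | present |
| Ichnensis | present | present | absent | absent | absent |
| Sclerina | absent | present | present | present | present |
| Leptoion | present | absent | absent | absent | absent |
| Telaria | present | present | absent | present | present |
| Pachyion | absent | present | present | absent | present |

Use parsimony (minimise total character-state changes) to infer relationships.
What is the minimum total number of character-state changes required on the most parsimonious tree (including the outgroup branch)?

Character polarity is set by the outgroup: the derived state is whichever differs from the outgroup's state, so for Character 1 the derived state is 'absent', and for the remaining characters it is 'present'.
Character 1: derived state 'absent' in Lithoma, Pachyion, and Sclerina only — synapomorphy for {Lithoma, Pachyion, Sclerina}.
All ingroup taxa share the derived state 'present' for Character 2; it defines the ingroup but does not resolve relationships within it.
Character 3: derived state 'present' in Pachyion and Sclerina only — synapomorphy for {Pachyion, Sclerina}.
Character 4 groups Sclerina and Telaria, which is incompatible with the clades supported by the remaining characters; treating it as convergent (homoplasy) costs fewer steps than any alternative tree.
Character 5 (derived state 'present') is shared by Lithoma, Pachyion, Sclerina, and Telaria — a synapomorphy uniting that clade.
Most parsimonious ingroup topology: ((((Pachyion,Sclerina),Lithoma),Telaria),Ichnensis).
Changes per character on this tree: Character 1: 1; Character 2: 1; Character 3: 1; Character 4: 2; Character 5: 1.
Total = 6.

6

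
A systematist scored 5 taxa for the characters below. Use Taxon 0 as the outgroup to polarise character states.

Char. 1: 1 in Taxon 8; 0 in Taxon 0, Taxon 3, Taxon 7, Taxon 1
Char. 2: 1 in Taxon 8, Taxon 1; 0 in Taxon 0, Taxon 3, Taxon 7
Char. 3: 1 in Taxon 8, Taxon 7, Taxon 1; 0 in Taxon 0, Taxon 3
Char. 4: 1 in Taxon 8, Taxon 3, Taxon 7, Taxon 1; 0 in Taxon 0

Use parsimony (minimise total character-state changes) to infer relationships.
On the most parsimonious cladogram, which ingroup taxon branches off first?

Taxon 3

The outgroup has state '0' for every character, so '1' is the derived state throughout.
Char. 1: derived state '1' in Taxon 8 only — an autapomorphy, so it tells us nothing about relationships among taxa.
Char. 2: derived state '1' in Taxon 1 and Taxon 8 only — synapomorphy for {Taxon 1, Taxon 8}.
Char. 3 (derived state '1') is shared by Taxon 1, Taxon 7, and Taxon 8 — a synapomorphy uniting that clade.
Char. 4 (derived state '1') is shared by all ingroup taxa — unites the whole ingroup.
Most parsimonious ingroup topology: (Taxon 3,((Taxon 1,Taxon 8),Taxon 7)).
Taxon 3 is sister to the clade containing all other ingroup taxa, so it is the earliest-diverging (most basal) ingroup lineage.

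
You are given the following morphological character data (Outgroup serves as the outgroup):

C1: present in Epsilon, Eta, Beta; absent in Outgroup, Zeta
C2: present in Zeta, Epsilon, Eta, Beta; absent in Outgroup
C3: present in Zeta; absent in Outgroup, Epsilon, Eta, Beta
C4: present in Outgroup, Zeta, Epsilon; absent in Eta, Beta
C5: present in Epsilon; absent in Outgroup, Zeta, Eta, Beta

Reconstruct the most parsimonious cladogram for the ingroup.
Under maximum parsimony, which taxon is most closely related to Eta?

Character polarity is set by the outgroup: the derived state is whichever differs from the outgroup's state, so for C4 the derived state is 'absent', and for the remaining characters it is 'present'.
Only Beta, Epsilon, and Eta show the derived state 'present' for C1, supporting them as a clade.
C2 (derived state 'present') is shared by all ingroup taxa — unites the whole ingroup.
C3: derived state 'present' in Zeta only — an autapomorphy, so it tells us nothing about relationships among taxa.
C4 (derived state 'absent') is shared by Beta and Eta — a synapomorphy uniting that clade.
C5: derived state 'present' in Epsilon only — an autapomorphy, so it tells us nothing about relationships among taxa.
Most parsimonious ingroup topology: (Zeta,(Epsilon,(Eta,Beta))).
Eta and Beta form a cherry on this tree, so they are sister taxa.

Beta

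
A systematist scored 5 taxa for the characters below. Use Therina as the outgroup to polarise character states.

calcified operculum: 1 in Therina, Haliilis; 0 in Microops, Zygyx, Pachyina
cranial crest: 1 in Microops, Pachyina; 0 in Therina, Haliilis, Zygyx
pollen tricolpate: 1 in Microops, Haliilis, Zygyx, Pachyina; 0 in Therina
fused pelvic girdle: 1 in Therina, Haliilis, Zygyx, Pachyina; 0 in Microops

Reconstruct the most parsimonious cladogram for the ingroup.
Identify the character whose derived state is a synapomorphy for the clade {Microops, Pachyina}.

cranial crest

Character polarity is set by the outgroup: the derived state is whichever differs from the outgroup's state, so for calcified operculum, fused pelvic girdle the derived state is '0', and for the remaining characters it is '1'.
calcified operculum: derived state '0' in Microops, Pachyina, and Zygyx only — synapomorphy for {Microops, Pachyina, Zygyx}.
cranial crest (derived state '1') is shared by Microops and Pachyina — a synapomorphy uniting that clade.
pollen tricolpate (derived state '1') is shared by all ingroup taxa — unites the whole ingroup.
fused pelvic girdle: derived state '0' in Microops only — an autapomorphy, so it tells us nothing about relationships among taxa.
Most parsimonious ingroup topology: (((Microops,Pachyina),Zygyx),Haliilis).
The clade {Microops, Pachyina} is supported by cranial crest: its derived state '1' occurs in exactly those taxa and in no other taxon (including the outgroup).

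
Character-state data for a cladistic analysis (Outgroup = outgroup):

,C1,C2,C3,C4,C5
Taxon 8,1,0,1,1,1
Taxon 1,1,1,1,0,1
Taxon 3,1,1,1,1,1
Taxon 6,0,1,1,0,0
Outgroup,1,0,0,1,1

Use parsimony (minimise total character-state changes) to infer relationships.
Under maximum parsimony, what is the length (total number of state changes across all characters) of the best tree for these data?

Character polarity is set by the outgroup: the derived state is whichever differs from the outgroup's state, so for C1, C4, C5 the derived state is '0', and for the remaining characters it is '1'.
C1 (derived state '0') is unique to Taxon 6 (autapomorphy; uninformative for grouping).
C2: derived state '1' in Taxon 1, Taxon 3, and Taxon 6 only — synapomorphy for {Taxon 1, Taxon 3, Taxon 6}.
All ingroup taxa share the derived state '1' for C3; it defines the ingroup but does not resolve relationships within it.
C4 (derived state '0') is shared by Taxon 1 and Taxon 6 — a synapomorphy uniting that clade.
C5 (derived state '0') is unique to Taxon 6 (autapomorphy; uninformative for grouping).
Most parsimonious ingroup topology: (Taxon 8,((Taxon 6,Taxon 1),Taxon 3)).
Changes per character on this tree: C1: 1; C2: 1; C3: 1; C4: 1; C5: 1.
Total = 5.

5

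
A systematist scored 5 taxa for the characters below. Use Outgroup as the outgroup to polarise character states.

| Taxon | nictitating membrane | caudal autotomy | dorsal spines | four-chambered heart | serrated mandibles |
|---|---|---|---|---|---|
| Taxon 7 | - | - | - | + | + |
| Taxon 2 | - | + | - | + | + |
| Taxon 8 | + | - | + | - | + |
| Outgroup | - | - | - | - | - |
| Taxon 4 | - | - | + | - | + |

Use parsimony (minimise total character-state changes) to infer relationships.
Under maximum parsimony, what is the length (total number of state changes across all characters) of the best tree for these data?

5

The outgroup has state '-' for every character, so '+' is the derived state throughout.
nictitating membrane: derived state '+' in Taxon 8 only — an autapomorphy, so it tells us nothing about relationships among taxa.
caudal autotomy: derived state '+' in Taxon 2 only — an autapomorphy, so it tells us nothing about relationships among taxa.
dorsal spines: derived state '+' in Taxon 4 and Taxon 8 only — synapomorphy for {Taxon 4, Taxon 8}.
four-chambered heart: derived state '+' in Taxon 2 and Taxon 7 only — synapomorphy for {Taxon 2, Taxon 7}.
All ingroup taxa share the derived state '+' for serrated mandibles; it defines the ingroup but does not resolve relationships within it.
Most parsimonious ingroup topology: ((Taxon 7,Taxon 2),(Taxon 8,Taxon 4)).
Changes per character on this tree: nictitating membrane: 1; caudal autotomy: 1; dorsal spines: 1; four-chambered heart: 1; serrated mandibles: 1.
Total = 5.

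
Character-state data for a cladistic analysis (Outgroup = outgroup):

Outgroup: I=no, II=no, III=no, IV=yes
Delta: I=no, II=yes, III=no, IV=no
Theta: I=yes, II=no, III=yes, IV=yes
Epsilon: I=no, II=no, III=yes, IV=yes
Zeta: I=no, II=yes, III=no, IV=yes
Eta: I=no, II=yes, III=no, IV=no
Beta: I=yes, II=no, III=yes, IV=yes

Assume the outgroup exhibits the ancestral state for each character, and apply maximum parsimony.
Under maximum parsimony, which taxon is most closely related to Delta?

Eta

Character polarity is set by the outgroup: the derived state is whichever differs from the outgroup's state, so for IV the derived state is 'no', and for the remaining characters it is 'yes'.
I: derived state 'yes' in Beta and Theta only — synapomorphy for {Beta, Theta}.
II (derived state 'yes') is shared by Delta, Eta, and Zeta — a synapomorphy uniting that clade.
III (derived state 'yes') is shared by Beta, Epsilon, and Theta — a synapomorphy uniting that clade.
IV (derived state 'no') is shared by Delta and Eta — a synapomorphy uniting that clade.
Most parsimonious ingroup topology: (((Delta,Eta),Zeta),((Theta,Beta),Epsilon)).
Delta and Eta form a cherry on this tree, so they are sister taxa.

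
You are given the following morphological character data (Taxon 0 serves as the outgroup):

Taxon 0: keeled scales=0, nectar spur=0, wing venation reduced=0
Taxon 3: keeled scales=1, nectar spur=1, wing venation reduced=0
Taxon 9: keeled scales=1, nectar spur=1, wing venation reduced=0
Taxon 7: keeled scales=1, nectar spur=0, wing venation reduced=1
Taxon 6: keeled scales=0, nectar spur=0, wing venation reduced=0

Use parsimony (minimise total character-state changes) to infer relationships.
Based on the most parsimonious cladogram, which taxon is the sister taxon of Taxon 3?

The outgroup has state '0' for every character, so '1' is the derived state throughout.
keeled scales: derived state '1' in Taxon 3, Taxon 7, and Taxon 9 only — synapomorphy for {Taxon 3, Taxon 7, Taxon 9}.
nectar spur (derived state '1') is shared by Taxon 3 and Taxon 9 — a synapomorphy uniting that clade.
wing venation reduced: derived state '1' in Taxon 7 only — an autapomorphy, so it tells us nothing about relationships among taxa.
Most parsimonious ingroup topology: (((Taxon 3,Taxon 9),Taxon 7),Taxon 6).
Taxon 3 and Taxon 9 form a cherry on this tree, so they are sister taxa.

Taxon 9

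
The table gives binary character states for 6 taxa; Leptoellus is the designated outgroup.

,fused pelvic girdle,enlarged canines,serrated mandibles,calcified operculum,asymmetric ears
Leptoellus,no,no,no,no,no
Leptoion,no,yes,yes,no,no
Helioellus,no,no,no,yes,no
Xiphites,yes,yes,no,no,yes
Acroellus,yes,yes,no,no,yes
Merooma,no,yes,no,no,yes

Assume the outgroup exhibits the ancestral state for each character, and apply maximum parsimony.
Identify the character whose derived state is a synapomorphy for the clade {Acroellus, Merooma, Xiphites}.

asymmetric ears

The outgroup has state 'no' for every character, so 'yes' is the derived state throughout.
Only Acroellus and Xiphites show the derived state 'yes' for fused pelvic girdle, supporting them as a clade.
enlarged canines (derived state 'yes') is shared by Acroellus, Leptoion, Merooma, and Xiphites — a synapomorphy uniting that clade.
serrated mandibles (derived state 'yes') is unique to Leptoion (autapomorphy; uninformative for grouping).
calcified operculum (derived state 'yes') is unique to Helioellus (autapomorphy; uninformative for grouping).
asymmetric ears: derived state 'yes' in Acroellus, Merooma, and Xiphites only — synapomorphy for {Acroellus, Merooma, Xiphites}.
Most parsimonious ingroup topology: ((Leptoion,((Xiphites,Acroellus),Merooma)),Helioellus).
The clade {Acroellus, Merooma, Xiphites} is supported by asymmetric ears: its derived state 'yes' occurs in exactly those taxa and in no other taxon (including the outgroup).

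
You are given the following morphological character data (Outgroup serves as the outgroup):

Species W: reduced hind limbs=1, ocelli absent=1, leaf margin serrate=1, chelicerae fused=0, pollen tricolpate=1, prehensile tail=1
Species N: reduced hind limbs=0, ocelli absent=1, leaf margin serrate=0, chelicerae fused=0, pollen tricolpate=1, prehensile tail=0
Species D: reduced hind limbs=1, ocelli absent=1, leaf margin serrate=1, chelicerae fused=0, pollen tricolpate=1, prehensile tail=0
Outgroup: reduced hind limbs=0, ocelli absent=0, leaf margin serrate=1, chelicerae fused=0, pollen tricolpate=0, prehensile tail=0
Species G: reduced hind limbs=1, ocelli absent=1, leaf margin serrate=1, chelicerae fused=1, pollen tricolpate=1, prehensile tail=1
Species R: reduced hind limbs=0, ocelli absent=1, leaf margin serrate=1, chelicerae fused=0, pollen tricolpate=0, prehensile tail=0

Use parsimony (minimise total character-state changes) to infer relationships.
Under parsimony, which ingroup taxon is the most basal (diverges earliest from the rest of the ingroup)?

Character polarity is set by the outgroup: the derived state is whichever differs from the outgroup's state, so for leaf margin serrate the derived state is '0', and for the remaining characters it is '1'.
reduced hind limbs: derived state '1' in Species D, Species G, and Species W only — synapomorphy for {Species D, Species G, Species W}.
All ingroup taxa share the derived state '1' for ocelli absent; it defines the ingroup but does not resolve relationships within it.
leaf margin serrate (derived state '0') is unique to Species N (autapomorphy; uninformative for grouping).
chelicerae fused (derived state '1') is unique to Species G (autapomorphy; uninformative for grouping).
Only Species D, Species G, Species N, and Species W show the derived state '1' for pollen tricolpate, supporting them as a clade.
Only Species G and Species W show the derived state '1' for prehensile tail, supporting them as a clade.
Most parsimonious ingroup topology: ((Species N,((Species G,Species W),Species D)),Species R).
Species R is sister to the clade containing all other ingroup taxa, so it is the earliest-diverging (most basal) ingroup lineage.

Species R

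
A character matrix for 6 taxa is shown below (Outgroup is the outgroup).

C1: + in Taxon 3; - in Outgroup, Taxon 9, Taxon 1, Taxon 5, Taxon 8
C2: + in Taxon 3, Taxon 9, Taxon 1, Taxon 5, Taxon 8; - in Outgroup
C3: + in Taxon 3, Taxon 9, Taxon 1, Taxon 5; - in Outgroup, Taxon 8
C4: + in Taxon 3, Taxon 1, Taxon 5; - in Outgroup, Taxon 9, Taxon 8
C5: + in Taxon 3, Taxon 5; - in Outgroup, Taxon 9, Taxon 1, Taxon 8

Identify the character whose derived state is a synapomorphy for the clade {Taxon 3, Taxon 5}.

C5

The outgroup has state '-' for every character, so '+' is the derived state throughout.
C1: derived state '+' in Taxon 3 only — an autapomorphy, so it tells us nothing about relationships among taxa.
All ingroup taxa share the derived state '+' for C2; it defines the ingroup but does not resolve relationships within it.
Only Taxon 1, Taxon 3, Taxon 5, and Taxon 9 show the derived state '+' for C3, supporting them as a clade.
C4 (derived state '+') is shared by Taxon 1, Taxon 3, and Taxon 5 — a synapomorphy uniting that clade.
C5: derived state '+' in Taxon 3 and Taxon 5 only — synapomorphy for {Taxon 3, Taxon 5}.
Most parsimonious ingroup topology: ((((Taxon 3,Taxon 5),Taxon 1),Taxon 9),Taxon 8).
The clade {Taxon 3, Taxon 5} is supported by C5: its derived state '+' occurs in exactly those taxa and in no other taxon (including the outgroup).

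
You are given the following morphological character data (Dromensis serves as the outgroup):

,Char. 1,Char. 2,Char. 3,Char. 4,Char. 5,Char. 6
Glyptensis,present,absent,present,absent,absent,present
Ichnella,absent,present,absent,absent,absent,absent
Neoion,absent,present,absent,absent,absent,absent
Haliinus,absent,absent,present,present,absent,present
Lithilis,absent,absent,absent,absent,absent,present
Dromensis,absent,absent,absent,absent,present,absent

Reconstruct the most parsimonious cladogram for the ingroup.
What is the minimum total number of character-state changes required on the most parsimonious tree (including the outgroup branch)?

6

Character polarity is set by the outgroup: the derived state is whichever differs from the outgroup's state, so for Char. 5 the derived state is 'absent', and for the remaining characters it is 'present'.
Char. 1: derived state 'present' in Glyptensis only — an autapomorphy, so it tells us nothing about relationships among taxa.
Only Ichnella and Neoion show the derived state 'present' for Char. 2, supporting them as a clade.
Char. 3 (derived state 'present') is shared by Glyptensis and Haliinus — a synapomorphy uniting that clade.
Char. 4 (derived state 'present') is unique to Haliinus (autapomorphy; uninformative for grouping).
All ingroup taxa share the derived state 'absent' for Char. 5; it defines the ingroup but does not resolve relationships within it.
Only Glyptensis, Haliinus, and Lithilis show the derived state 'present' for Char. 6, supporting them as a clade.
Most parsimonious ingroup topology: ((Neoion,Ichnella),((Glyptensis,Haliinus),Lithilis)).
Changes per character on this tree: Char. 1: 1; Char. 2: 1; Char. 3: 1; Char. 4: 1; Char. 5: 1; Char. 6: 1.
Total = 6.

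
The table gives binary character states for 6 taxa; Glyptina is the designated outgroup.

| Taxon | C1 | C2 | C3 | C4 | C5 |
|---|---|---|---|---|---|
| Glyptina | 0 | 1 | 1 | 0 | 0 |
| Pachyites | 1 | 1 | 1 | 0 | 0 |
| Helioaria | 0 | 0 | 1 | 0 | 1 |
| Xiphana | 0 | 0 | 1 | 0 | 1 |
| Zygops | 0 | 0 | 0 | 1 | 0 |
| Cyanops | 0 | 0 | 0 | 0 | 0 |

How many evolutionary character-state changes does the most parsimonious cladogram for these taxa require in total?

Character polarity is set by the outgroup: the derived state is whichever differs from the outgroup's state, so for C2, C3 the derived state is '0', and for the remaining characters it is '1'.
C1 (derived state '1') is unique to Pachyites (autapomorphy; uninformative for grouping).
C2 (derived state '0') is shared by Cyanops, Helioaria, Xiphana, and Zygops — a synapomorphy uniting that clade.
Only Cyanops and Zygops show the derived state '0' for C3, supporting them as a clade.
C4 (derived state '1') is unique to Zygops (autapomorphy; uninformative for grouping).
C5 (derived state '1') is shared by Helioaria and Xiphana — a synapomorphy uniting that clade.
Most parsimonious ingroup topology: (Pachyites,((Helioaria,Xiphana),(Zygops,Cyanops))).
Changes per character on this tree: C1: 1; C2: 1; C3: 1; C4: 1; C5: 1.
Total = 5.

5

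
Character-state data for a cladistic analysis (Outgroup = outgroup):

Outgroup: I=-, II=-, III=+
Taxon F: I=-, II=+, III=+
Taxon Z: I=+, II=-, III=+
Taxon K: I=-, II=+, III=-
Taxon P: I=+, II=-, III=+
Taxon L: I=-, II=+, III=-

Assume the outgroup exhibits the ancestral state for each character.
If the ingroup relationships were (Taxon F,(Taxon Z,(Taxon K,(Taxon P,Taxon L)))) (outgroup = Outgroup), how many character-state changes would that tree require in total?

7

Map each character onto (Taxon F,(Taxon Z,(Taxon K,(Taxon P,Taxon L)))) (rooted by Outgroup) and count the minimum state changes it requires (Fitch parsimony):
I: 2; II: 3; III: 2.
Total tree length = 7.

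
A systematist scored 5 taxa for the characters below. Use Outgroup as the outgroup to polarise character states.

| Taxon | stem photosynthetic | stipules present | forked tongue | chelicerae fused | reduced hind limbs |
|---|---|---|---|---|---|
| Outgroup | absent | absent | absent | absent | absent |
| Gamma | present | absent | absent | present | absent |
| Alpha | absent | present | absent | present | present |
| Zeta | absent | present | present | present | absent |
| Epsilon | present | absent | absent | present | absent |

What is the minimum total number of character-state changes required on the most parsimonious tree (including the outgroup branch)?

5

The outgroup has state 'absent' for every character, so 'present' is the derived state throughout.
stem photosynthetic: derived state 'present' in Epsilon and Gamma only — synapomorphy for {Epsilon, Gamma}.
stipules present (derived state 'present') is shared by Alpha and Zeta — a synapomorphy uniting that clade.
forked tongue (derived state 'present') is unique to Zeta (autapomorphy; uninformative for grouping).
chelicerae fused (derived state 'present') is shared by all ingroup taxa — unites the whole ingroup.
reduced hind limbs (derived state 'present') is unique to Alpha (autapomorphy; uninformative for grouping).
Most parsimonious ingroup topology: ((Gamma,Epsilon),(Alpha,Zeta)).
Changes per character on this tree: stem photosynthetic: 1; stipules present: 1; forked tongue: 1; chelicerae fused: 1; reduced hind limbs: 1.
Total = 5.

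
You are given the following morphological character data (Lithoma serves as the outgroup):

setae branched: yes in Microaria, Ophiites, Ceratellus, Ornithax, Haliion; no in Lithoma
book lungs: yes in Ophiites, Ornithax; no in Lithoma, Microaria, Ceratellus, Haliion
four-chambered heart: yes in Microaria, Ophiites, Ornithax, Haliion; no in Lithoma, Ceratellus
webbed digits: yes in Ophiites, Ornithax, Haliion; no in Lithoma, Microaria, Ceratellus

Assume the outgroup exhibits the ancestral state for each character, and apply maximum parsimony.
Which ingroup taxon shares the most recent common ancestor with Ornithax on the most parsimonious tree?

Ophiites

The outgroup has state 'no' for every character, so 'yes' is the derived state throughout.
setae branched (derived state 'yes') is shared by all ingroup taxa — unites the whole ingroup.
Only Ophiites and Ornithax show the derived state 'yes' for book lungs, supporting them as a clade.
four-chambered heart (derived state 'yes') is shared by Haliion, Microaria, Ophiites, and Ornithax — a synapomorphy uniting that clade.
webbed digits (derived state 'yes') is shared by Haliion, Ophiites, and Ornithax — a synapomorphy uniting that clade.
Most parsimonious ingroup topology: ((Microaria,((Ophiites,Ornithax),Haliion)),Ceratellus).
Ornithax and Ophiites form a cherry on this tree, so they are sister taxa.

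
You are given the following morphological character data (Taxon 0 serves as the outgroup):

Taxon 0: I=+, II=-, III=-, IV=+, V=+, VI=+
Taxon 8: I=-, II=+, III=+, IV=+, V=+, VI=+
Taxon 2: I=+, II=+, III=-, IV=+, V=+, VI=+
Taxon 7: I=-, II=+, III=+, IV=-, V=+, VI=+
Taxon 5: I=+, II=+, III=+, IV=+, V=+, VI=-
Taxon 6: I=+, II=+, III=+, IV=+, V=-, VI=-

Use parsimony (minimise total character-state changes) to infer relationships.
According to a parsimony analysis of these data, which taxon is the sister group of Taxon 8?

Taxon 7

Character polarity is set by the outgroup: the derived state is whichever differs from the outgroup's state, so for I, IV, V, VI the derived state is '-', and for the remaining characters it is '+'.
I (derived state '-') is shared by Taxon 7 and Taxon 8 — a synapomorphy uniting that clade.
II (derived state '+') is shared by all ingroup taxa — unites the whole ingroup.
III (derived state '+') is shared by Taxon 5, Taxon 6, Taxon 7, and Taxon 8 — a synapomorphy uniting that clade.
IV (derived state '-') is unique to Taxon 7 (autapomorphy; uninformative for grouping).
V: derived state '-' in Taxon 6 only — an autapomorphy, so it tells us nothing about relationships among taxa.
VI (derived state '-') is shared by Taxon 5 and Taxon 6 — a synapomorphy uniting that clade.
Most parsimonious ingroup topology: (((Taxon 8,Taxon 7),(Taxon 5,Taxon 6)),Taxon 2).
Taxon 8 and Taxon 7 form a cherry on this tree, so they are sister taxa.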